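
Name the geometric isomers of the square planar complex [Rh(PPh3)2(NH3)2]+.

There are 2 geometric isomers: PPh3 cis; PPh3 trans.

cis and trans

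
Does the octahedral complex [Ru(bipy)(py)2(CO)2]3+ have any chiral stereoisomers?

Each bipy is bidentate and must span two cis positions.
Working through the distinct placements yields 3 geometric isomers: py cis, CO trans; py trans, CO cis; py cis, CO cis (chiral).
One of these lacks any improper symmetry element and so occurs as an enantiomeric pair, giving 3 + 1 = 4 stereoisomers in total.

yes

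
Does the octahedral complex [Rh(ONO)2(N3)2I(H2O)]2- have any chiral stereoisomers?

In an octahedral complex each vertex has one trans partner and four cis neighbours.
Systematic placement gives 6 geometric isomers: ONO trans, N3 trans; ONO cis, N3 cis (3 arrangements, 2 chiral); ONO trans, N3 cis; ONO cis, N3 trans.
Of these, 2 lack any improper symmetry element and so occur as enantiomeric pairs, giving 6 + 2 = 8 stereoisomers in total.

yes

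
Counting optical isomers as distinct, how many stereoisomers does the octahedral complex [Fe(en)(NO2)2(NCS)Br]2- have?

6

In an octahedral complex each vertex has one trans partner and four cis neighbours.
Each en is bidentate and must span two cis positions.
Systematic placement gives 4 geometric isomers: NO2 cis (3 arrangements, 2 chiral); NO2 trans.
Of these, 2 lack any improper symmetry element and so occur as enantiomeric pairs, giving 4 + 2 = 6 stereoisomers in total.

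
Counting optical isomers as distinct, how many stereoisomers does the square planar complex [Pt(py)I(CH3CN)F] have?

In a square planar complex each vertex has one trans partner and two cis neighbours.
Working through the distinct placements yields 3 geometric isomers: (CH3CN/I trans, F/py trans); (CH3CN/py trans, F/I trans); (CH3CN/F trans, I/py trans).
Each arrangement has an internal mirror plane or centre of symmetry, so none is chiral.

3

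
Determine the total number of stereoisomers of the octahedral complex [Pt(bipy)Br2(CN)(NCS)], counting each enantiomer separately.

The six octahedral sites form three mutually perpendicular trans pairs.
Each bipy is bidentate and must span two cis positions.
Working through the distinct placements yields 4 geometric isomers: Br trans; Br cis (3 arrangements, 2 chiral).
Of these, 2 lack any improper symmetry element and so occur as enantiomeric pairs, giving 4 + 2 = 6 stereoisomers in total.

6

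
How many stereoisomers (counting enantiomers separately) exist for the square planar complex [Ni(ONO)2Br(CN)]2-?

There are 2 geometric isomers: ONO cis; ONO trans.
Each arrangement has an internal mirror plane or centre of symmetry, so none is chiral.

2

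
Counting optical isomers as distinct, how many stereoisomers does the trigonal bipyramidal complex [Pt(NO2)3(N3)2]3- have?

3

A trigonal bipyramid has two axial and three equatorial sites, which are chemically inequivalent.
There are 3 geometric isomers: N3 both axial; N3 one axial, one equatorial; N3 both equatorial.
Each arrangement has an internal mirror plane or centre of symmetry, so none is chiral.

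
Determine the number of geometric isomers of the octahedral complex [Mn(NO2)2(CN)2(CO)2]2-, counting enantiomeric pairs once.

The six octahedral sites form three mutually perpendicular trans pairs.
There are 5 geometric isomers: NO2 trans, CN trans, CO trans; NO2 cis, CN trans, CO cis; NO2 trans, CN cis, CO cis; NO2 cis, CN cis, CO cis (chiral); NO2 cis, CN cis, CO trans.

5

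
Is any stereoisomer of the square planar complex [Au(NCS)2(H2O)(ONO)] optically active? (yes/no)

no

A square has two trans pairs of vertices; adjacent vertices are cis.
Working through the distinct placements yields 2 geometric isomers: NCS cis; NCS trans.
Each arrangement has an internal mirror plane or centre of symmetry, so none is chiral.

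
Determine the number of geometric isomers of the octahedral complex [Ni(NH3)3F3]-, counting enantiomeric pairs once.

2

An octahedron has six vertices in three trans pairs; every non-trans pair is cis.
There are 2 geometric isomers: NH3 mer; NH3 fac.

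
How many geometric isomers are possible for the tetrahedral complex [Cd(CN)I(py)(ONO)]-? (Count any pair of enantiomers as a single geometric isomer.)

1

In a tetrahedral complex all four positions are equivalent and every pair of ligands is adjacent — there is no cis/trans distinction.
Only one geometric arrangement is possible; it has no improper symmetry element, so it exists as a pair of enantiomers (2 stereoisomers).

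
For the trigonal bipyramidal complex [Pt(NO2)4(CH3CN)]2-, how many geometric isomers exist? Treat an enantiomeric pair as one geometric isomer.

2

In a trigonal bipyramid the two axial positions differ from the three equatorial ones.
There are 2 geometric isomers: CH3CN axial; CH3CN equatorial.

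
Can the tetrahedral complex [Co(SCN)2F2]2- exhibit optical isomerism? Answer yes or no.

no

Only one geometric arrangement is possible.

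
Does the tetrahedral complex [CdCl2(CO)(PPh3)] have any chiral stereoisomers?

All four vertices of a tetrahedron are equivalent and mutually adjacent, so cis/trans isomerism cannot arise.
Only one geometric arrangement is possible.

no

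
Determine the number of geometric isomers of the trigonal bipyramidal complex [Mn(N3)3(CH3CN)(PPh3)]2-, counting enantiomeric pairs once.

4

In a trigonal bipyramid the two axial positions differ from the three equatorial ones.
The distinct arrangements are (4 in all): CH3CN axial, PPh3 equatorial; CH3CN axial, PPh3 axial; CH3CN equatorial, PPh3 equatorial; CH3CN equatorial, PPh3 axial.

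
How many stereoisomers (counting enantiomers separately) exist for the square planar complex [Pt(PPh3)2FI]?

2

A square has two trans pairs of vertices; adjacent vertices are cis.
The distinct arrangements are (2 in all): PPh3 cis; PPh3 trans.
Each arrangement has an internal mirror plane or centre of symmetry, so none is chiral.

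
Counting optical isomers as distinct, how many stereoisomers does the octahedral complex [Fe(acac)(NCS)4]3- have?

1

Each acac is bidentate and must span two cis positions.
Only one geometric arrangement is possible.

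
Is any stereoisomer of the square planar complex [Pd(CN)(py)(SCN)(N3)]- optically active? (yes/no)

In a square planar complex each vertex has one trans partner and two cis neighbours.
Systematic placement gives 3 geometric isomers: (CN/SCN trans, N3/py trans); (CN/py trans, N3/SCN trans); (CN/N3 trans, SCN/py trans).
Each arrangement has an internal mirror plane or centre of symmetry, so none is chiral.

no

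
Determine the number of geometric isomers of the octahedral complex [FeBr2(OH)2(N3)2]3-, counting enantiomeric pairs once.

The six octahedral sites form three mutually perpendicular trans pairs.
Systematic placement gives 5 geometric isomers: Br trans, OH trans, N3 trans; Br trans, OH cis, N3 cis; Br cis, OH trans, N3 cis; Br cis, OH cis, N3 cis (chiral); Br cis, OH cis, N3 trans.

5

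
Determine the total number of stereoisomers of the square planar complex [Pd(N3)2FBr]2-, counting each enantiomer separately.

A square has two trans pairs of vertices; adjacent vertices are cis.
Systematic placement gives 2 geometric isomers: N3 cis; N3 trans.
Each arrangement has an internal mirror plane or centre of symmetry, so none is chiral.

2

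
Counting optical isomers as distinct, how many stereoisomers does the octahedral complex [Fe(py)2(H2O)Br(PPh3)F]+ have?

The six octahedral sites form three mutually perpendicular trans pairs.
Systematic enumeration (placing each ligand type in turn and discarding arrangements equivalent by rotation or reflection) gives 9 geometric isomers.
Of these, 6 lack any improper symmetry element and so occur as enantiomeric pairs, giving 9 + 6 = 15 stereoisomers in total.

15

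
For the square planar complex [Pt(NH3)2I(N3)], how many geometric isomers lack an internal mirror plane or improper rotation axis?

A square has two trans pairs of vertices; adjacent vertices are cis.
Systematic placement gives 2 geometric isomers: NH3 cis; NH3 trans.
Each arrangement has an internal mirror plane or centre of symmetry, so none is chiral.

0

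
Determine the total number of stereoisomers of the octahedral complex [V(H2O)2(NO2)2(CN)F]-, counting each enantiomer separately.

8

An octahedron has six vertices in three trans pairs; every non-trans pair is cis.
There are 6 geometric isomers: H2O trans, NO2 trans; H2O cis, NO2 cis (3 arrangements, 2 chiral); H2O cis, NO2 trans; H2O trans, NO2 cis.
Of these, 2 lack any improper symmetry element and so occur as enantiomeric pairs, giving 6 + 2 = 8 stereoisomers in total.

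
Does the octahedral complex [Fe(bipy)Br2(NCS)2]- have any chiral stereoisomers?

In an octahedral complex each vertex has one trans partner and four cis neighbours.
Each bipy is bidentate and must span two cis positions.
Working through the distinct placements yields 3 geometric isomers: Br trans, NCS cis; Br cis, NCS cis (chiral); Br cis, NCS trans.
One of these lacks any improper symmetry element and so occurs as an enantiomeric pair, giving 3 + 1 = 4 stereoisomers in total.

yes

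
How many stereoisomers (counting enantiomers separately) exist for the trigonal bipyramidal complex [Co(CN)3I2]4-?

In a trigonal bipyramid the two axial positions differ from the three equatorial ones.
Systematic placement gives 3 geometric isomers: I both equatorial; I one axial, one equatorial; I both axial.
Each arrangement has an internal mirror plane or centre of symmetry, so none is chiral.

3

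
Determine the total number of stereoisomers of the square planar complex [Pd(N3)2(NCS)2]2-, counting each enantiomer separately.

2

There are 2 geometric isomers: N3 cis; N3 trans.
Each arrangement has an internal mirror plane or centre of symmetry, so none is chiral.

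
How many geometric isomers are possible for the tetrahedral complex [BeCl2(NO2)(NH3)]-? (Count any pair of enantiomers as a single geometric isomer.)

All four vertices of a tetrahedron are equivalent and mutually adjacent, so cis/trans isomerism cannot arise.
Only one geometric arrangement is possible.

1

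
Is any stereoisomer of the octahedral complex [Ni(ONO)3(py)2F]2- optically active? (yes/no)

The six octahedral sites form three mutually perpendicular trans pairs.
Working through the distinct placements yields 3 geometric isomers: ONO mer, py trans; ONO fac, py cis; ONO mer, py cis.
Each arrangement has an internal mirror plane or centre of symmetry, so none is chiral.

no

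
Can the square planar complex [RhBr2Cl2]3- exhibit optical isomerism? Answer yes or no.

A square has two trans pairs of vertices; adjacent vertices are cis.
The distinct arrangements are (2 in all): Br cis; Br trans.
Each arrangement has an internal mirror plane or centre of symmetry, so none is chiral.

no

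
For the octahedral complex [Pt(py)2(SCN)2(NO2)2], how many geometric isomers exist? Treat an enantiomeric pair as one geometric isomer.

5

In an octahedral complex each vertex has one trans partner and four cis neighbours.
Systematic placement gives 5 geometric isomers: py trans, SCN trans, NO2 trans; py cis, SCN cis, NO2 trans; py trans, SCN cis, NO2 cis; py cis, SCN cis, NO2 cis (chiral); py cis, SCN trans, NO2 cis.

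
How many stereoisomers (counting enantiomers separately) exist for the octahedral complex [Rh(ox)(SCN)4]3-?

1

Each ox is bidentate and must span two cis positions.
Only one geometric arrangement is possible.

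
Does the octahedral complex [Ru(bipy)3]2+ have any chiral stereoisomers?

yes

Each bipy is bidentate and must span two cis positions.
Only one geometric arrangement is possible; it has no improper symmetry element, so it exists as a pair of enantiomers (2 stereoisomers).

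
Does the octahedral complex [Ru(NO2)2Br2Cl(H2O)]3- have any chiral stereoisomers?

An octahedron has six vertices in three trans pairs; every non-trans pair is cis.
There are 6 geometric isomers: NO2 trans, Br trans; NO2 cis, Br trans; NO2 trans, Br cis; NO2 cis, Br cis (3 arrangements, 2 chiral).
Of these, 2 lack any improper symmetry element and so occur as enantiomeric pairs, giving 6 + 2 = 8 stereoisomers in total.

yes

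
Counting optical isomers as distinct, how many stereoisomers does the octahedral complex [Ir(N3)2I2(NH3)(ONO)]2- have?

There are 6 geometric isomers: N3 trans, I trans; N3 cis, I trans; N3 cis, I cis (3 arrangements, 2 chiral); N3 trans, I cis.
Of these, 2 lack any improper symmetry element and so occur as enantiomeric pairs, giving 6 + 2 = 8 stereoisomers in total.

8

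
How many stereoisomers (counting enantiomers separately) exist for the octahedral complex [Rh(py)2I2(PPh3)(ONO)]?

8

The six octahedral sites form three mutually perpendicular trans pairs.
The distinct arrangements are (6 in all): py trans, I trans; py cis, I trans; py trans, I cis; py cis, I cis (3 arrangements, 2 chiral).
Of these, 2 lack any improper symmetry element and so occur as enantiomeric pairs, giving 6 + 2 = 8 stereoisomers in total.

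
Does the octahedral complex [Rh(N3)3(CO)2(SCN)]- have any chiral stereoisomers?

An octahedron has six vertices in three trans pairs; every non-trans pair is cis.
Working through the distinct placements yields 3 geometric isomers: N3 mer, CO trans; N3 fac, CO cis; N3 mer, CO cis.
Each arrangement has an internal mirror plane or centre of symmetry, so none is chiral.

no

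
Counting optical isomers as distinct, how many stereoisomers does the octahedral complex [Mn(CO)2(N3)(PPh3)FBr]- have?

In an octahedral complex each vertex has one trans partner and four cis neighbours.
Placing the ligands in turn and identifying arrangements related by rotation or reflection leaves 9 distinct geometric isomers.
Of these, 6 lack any improper symmetry element and so occur as enantiomeric pairs, giving 9 + 6 = 15 stereoisomers in total.

15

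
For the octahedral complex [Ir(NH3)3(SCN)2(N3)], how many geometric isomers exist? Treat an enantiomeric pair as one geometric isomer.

In an octahedral complex each vertex has one trans partner and four cis neighbours.
The distinct arrangements are (3 in all): NH3 mer, SCN trans; NH3 fac, SCN cis; NH3 mer, SCN cis.

3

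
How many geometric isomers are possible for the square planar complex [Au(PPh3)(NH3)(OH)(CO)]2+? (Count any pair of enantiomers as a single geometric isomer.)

In a square planar complex each vertex has one trans partner and two cis neighbours.
The distinct arrangements are (3 in all): (CO/OH trans, NH3/PPh3 trans); (CO/PPh3 trans, NH3/OH trans); (CO/NH3 trans, OH/PPh3 trans).

3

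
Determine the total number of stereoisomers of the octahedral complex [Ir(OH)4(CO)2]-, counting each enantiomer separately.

2

Working through the distinct placements yields 2 geometric isomers: CO trans; CO cis.
Each arrangement has an internal mirror plane or centre of symmetry, so none is chiral.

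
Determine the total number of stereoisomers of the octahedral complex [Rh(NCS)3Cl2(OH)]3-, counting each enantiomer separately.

An octahedron has six vertices in three trans pairs; every non-trans pair is cis.
The distinct arrangements are (3 in all): NCS mer, Cl trans; NCS fac, Cl cis; NCS mer, Cl cis.
Each arrangement has an internal mirror plane or centre of symmetry, so none is chiral.

3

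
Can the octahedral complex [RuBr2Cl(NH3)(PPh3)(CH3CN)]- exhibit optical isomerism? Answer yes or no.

yes

Exhaustive case analysis gives 9 geometric isomers.
Of these, 6 lack any improper symmetry element and so occur as enantiomeric pairs, giving 9 + 6 = 15 stereoisomers in total.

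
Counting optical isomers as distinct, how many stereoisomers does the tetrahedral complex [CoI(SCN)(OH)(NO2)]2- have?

2

All four vertices of a tetrahedron are equivalent and mutually adjacent, so cis/trans isomerism cannot arise.
Only one geometric arrangement is possible; it has no improper symmetry element, so it exists as a pair of enantiomers (2 stereoisomers).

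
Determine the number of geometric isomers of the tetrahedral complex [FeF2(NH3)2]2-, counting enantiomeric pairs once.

Only one geometric arrangement is possible.

1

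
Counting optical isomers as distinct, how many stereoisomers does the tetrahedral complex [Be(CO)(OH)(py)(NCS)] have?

2

In a tetrahedral complex all four positions are equivalent and every pair of ligands is adjacent — there is no cis/trans distinction.
Only one geometric arrangement is possible; it has no improper symmetry element, so it exists as a pair of enantiomers (2 stereoisomers).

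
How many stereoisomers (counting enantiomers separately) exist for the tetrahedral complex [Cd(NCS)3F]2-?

Only one geometric arrangement is possible.

1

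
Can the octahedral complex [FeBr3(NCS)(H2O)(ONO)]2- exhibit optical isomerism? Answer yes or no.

An octahedron has six vertices in three trans pairs; every non-trans pair is cis.
There are 4 geometric isomers: Br mer (3 arrangements); Br fac (chiral).
One of these lacks any improper symmetry element and so occurs as an enantiomeric pair, giving 4 + 1 = 5 stereoisomers in total.

yes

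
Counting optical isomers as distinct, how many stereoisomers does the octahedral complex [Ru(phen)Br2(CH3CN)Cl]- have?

An octahedron has six vertices in three trans pairs; every non-trans pair is cis.
Each phen is bidentate and must span two cis positions.
Systematic placement gives 4 geometric isomers: Br trans; Br cis (3 arrangements, 2 chiral).
Of these, 2 lack any improper symmetry element and so occur as enantiomeric pairs, giving 4 + 2 = 6 stereoisomers in total.

6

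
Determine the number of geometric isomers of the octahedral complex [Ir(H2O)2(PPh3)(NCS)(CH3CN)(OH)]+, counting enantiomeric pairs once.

9

In an octahedral complex each vertex has one trans partner and four cis neighbours.
Placing the ligands in turn and identifying arrangements related by rotation or reflection leaves 9 distinct geometric isomers.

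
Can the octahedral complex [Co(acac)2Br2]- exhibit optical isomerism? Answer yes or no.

Each acac is bidentate and must span two cis positions.
There are 2 geometric isomers: Br trans; Br cis (chiral).
One of these lacks any improper symmetry element and so occurs as an enantiomeric pair, giving 2 + 1 = 3 stereoisomers in total.

yes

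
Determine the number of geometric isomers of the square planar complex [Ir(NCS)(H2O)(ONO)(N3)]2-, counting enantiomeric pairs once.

A square has two trans pairs of vertices; adjacent vertices are cis.
The distinct arrangements are (3 in all): (H2O/NCS trans, N3/ONO trans); (H2O/ONO trans, N3/NCS trans); (H2O/N3 trans, NCS/ONO trans).

3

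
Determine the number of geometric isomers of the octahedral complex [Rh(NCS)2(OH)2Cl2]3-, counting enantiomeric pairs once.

Working through the distinct placements yields 5 geometric isomers: NCS trans, OH trans, Cl trans; NCS cis, OH cis, Cl trans; NCS cis, OH trans, Cl cis; NCS cis, OH cis, Cl cis (chiral); NCS trans, OH cis, Cl cis.

5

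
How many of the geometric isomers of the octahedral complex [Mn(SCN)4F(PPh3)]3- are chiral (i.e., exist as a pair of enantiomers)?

0

There are 2 geometric isomers: F and PPh3 mutually trans; F and PPh3 mutually cis.
Each arrangement has an internal mirror plane or centre of symmetry, so none is chiral.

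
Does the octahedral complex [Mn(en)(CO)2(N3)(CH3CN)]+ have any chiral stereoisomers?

yes

The six octahedral sites form three mutually perpendicular trans pairs.
Each en is bidentate and must span two cis positions.
Systematic placement gives 4 geometric isomers: CO cis (3 arrangements, 2 chiral); CO trans.
Of these, 2 lack any improper symmetry element and so occur as enantiomeric pairs, giving 4 + 2 = 6 stereoisomers in total.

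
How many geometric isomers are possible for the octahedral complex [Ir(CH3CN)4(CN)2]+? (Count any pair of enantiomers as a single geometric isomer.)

2

An octahedron has six vertices in three trans pairs; every non-trans pair is cis.
Systematic placement gives 2 geometric isomers: CN trans; CN cis.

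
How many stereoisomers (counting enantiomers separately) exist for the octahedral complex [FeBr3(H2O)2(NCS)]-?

In an octahedral complex each vertex has one trans partner and four cis neighbours.
There are 3 geometric isomers: Br mer, H2O cis; Br mer, H2O trans; Br fac, H2O cis.
Each arrangement has an internal mirror plane or centre of symmetry, so none is chiral.

3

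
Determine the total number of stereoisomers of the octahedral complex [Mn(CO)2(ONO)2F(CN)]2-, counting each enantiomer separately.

8

An octahedron has six vertices in three trans pairs; every non-trans pair is cis.
The distinct arrangements are (6 in all): CO cis, ONO trans; CO cis, ONO cis (3 arrangements, 2 chiral); CO trans, ONO trans; CO trans, ONO cis.
Of these, 2 lack any improper symmetry element and so occur as enantiomeric pairs, giving 6 + 2 = 8 stereoisomers in total.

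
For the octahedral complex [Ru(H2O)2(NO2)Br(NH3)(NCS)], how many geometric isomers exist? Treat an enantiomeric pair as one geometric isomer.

An octahedron has six vertices in three trans pairs; every non-trans pair is cis.
Exhaustive case analysis gives 9 geometric isomers.

9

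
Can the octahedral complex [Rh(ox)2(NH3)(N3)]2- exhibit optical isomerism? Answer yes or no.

Each ox is bidentate and must span two cis positions.
The distinct arrangements are (2 in all): NH3 and N3 mutually trans; NH3 and N3 mutually cis (chiral).
One of these lacks any improper symmetry element and so occurs as an enantiomeric pair, giving 2 + 1 = 3 stereoisomers in total.

yes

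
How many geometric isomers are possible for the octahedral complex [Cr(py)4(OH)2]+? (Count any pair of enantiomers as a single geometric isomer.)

An octahedron has six vertices in three trans pairs; every non-trans pair is cis.
The distinct arrangements are (2 in all): OH trans; OH cis.

2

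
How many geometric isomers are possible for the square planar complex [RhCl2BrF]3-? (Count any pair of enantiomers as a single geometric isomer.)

A square has two trans pairs of vertices; adjacent vertices are cis.
There are 2 geometric isomers: Cl cis; Cl trans.

2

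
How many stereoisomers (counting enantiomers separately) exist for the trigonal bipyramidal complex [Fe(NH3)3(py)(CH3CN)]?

4

A trigonal bipyramid has two axial and three equatorial sites, which are chemically inequivalent.
The distinct arrangements are (4 in all): py equatorial, CH3CN axial; py axial, CH3CN axial; py equatorial, CH3CN equatorial; py axial, CH3CN equatorial.
Each arrangement has an internal mirror plane or centre of symmetry, so none is chiral.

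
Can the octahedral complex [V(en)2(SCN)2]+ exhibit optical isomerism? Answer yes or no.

yes

Each en is bidentate and must span two cis positions.
Working through the distinct placements yields 2 geometric isomers: SCN trans; SCN cis (chiral).
One of these lacks any improper symmetry element and so occurs as an enantiomeric pair, giving 2 + 1 = 3 stereoisomers in total.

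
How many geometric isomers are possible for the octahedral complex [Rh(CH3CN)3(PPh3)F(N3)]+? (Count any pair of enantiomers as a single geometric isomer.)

4

In an octahedral complex each vertex has one trans partner and four cis neighbours.
Working through the distinct placements yields 4 geometric isomers: CH3CN mer (3 arrangements); CH3CN fac (chiral).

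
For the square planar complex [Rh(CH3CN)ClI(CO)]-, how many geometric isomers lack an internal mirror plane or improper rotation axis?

The distinct arrangements are (3 in all): (CH3CN/Cl trans, CO/I trans); (CH3CN/I trans, CO/Cl trans); (CH3CN/CO trans, Cl/I trans).
Each arrangement has an internal mirror plane or centre of symmetry, so none is chiral.

0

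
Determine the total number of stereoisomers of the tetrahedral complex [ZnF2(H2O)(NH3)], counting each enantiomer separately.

1

In a tetrahedral complex all four positions are equivalent and every pair of ligands is adjacent — there is no cis/trans distinction.
Only one geometric arrangement is possible.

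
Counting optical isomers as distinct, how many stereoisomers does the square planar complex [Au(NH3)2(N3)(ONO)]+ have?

2

In a square planar complex each vertex has one trans partner and two cis neighbours.
There are 2 geometric isomers: NH3 cis; NH3 trans.
Each arrangement has an internal mirror plane or centre of symmetry, so none is chiral.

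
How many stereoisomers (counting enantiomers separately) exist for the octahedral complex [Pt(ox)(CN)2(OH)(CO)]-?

6

An octahedron has six vertices in three trans pairs; every non-trans pair is cis.
Each ox is bidentate and must span two cis positions.
There are 4 geometric isomers: CN trans; CN cis (3 arrangements, 2 chiral).
Of these, 2 lack any improper symmetry element and so occur as enantiomeric pairs, giving 4 + 2 = 6 stereoisomers in total.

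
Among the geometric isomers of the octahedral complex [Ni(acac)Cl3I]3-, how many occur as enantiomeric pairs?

Each acac is bidentate and must span two cis positions.
The distinct arrangements are (2 in all): Cl mer; Cl fac.
Each arrangement has an internal mirror plane or centre of symmetry, so none is chiral.

0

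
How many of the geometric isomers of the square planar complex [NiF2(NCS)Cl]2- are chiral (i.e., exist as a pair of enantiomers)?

A square has two trans pairs of vertices; adjacent vertices are cis.
There are 2 geometric isomers: F cis; F trans.
Each arrangement has an internal mirror plane or centre of symmetry, so none is chiral.

0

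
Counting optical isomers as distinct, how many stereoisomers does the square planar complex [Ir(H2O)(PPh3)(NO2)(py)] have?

A square has two trans pairs of vertices; adjacent vertices are cis.
The distinct arrangements are (3 in all): (H2O/PPh3 trans, NO2/py trans); (H2O/py trans, NO2/PPh3 trans); (H2O/NO2 trans, PPh3/py trans).
Each arrangement has an internal mirror plane or centre of symmetry, so none is chiral.

3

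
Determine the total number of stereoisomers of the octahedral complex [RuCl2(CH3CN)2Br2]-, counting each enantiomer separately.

6

In an octahedral complex each vertex has one trans partner and four cis neighbours.
Working through the distinct placements yields 5 geometric isomers: Cl trans, CH3CN trans, Br trans; Cl cis, CH3CN cis, Br trans; Cl trans, CH3CN cis, Br cis; Cl cis, CH3CN cis, Br cis (chiral); Cl cis, CH3CN trans, Br cis.
One of these lacks any improper symmetry element and so occurs as an enantiomeric pair, giving 5 + 1 = 6 stereoisomers in total.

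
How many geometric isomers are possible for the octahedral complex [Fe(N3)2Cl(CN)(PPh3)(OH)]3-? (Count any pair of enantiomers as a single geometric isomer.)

The six octahedral sites form three mutually perpendicular trans pairs.
Systematic enumeration (placing each ligand type in turn and discarding arrangements equivalent by rotation or reflection) gives 9 geometric isomers.

9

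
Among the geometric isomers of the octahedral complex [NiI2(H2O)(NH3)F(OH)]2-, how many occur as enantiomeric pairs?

An octahedron has six vertices in three trans pairs; every non-trans pair is cis.
Exhaustive case analysis gives 9 geometric isomers.
Of these, 6 lack any improper symmetry element and so occur as enantiomeric pairs, giving 9 + 6 = 15 stereoisomers in total.

6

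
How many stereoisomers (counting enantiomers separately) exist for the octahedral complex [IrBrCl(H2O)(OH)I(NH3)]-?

30

The six octahedral sites form three mutually perpendicular trans pairs.
Placing the ligands in turn and identifying arrangements related by rotation or reflection leaves 15 distinct geometric isomers.
Of these, 15 lack any improper symmetry element and so occur as enantiomeric pairs, giving 15 + 15 = 30 stereoisomers in total.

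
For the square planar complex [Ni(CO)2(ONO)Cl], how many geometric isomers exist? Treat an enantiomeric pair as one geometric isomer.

In a square planar complex each vertex has one trans partner and two cis neighbours.
Systematic placement gives 2 geometric isomers: CO cis; CO trans.

2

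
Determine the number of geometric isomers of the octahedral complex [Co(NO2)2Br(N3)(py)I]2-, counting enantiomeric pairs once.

The six octahedral sites form three mutually perpendicular trans pairs.
Systematic enumeration (placing each ligand type in turn and discarding arrangements equivalent by rotation or reflection) gives 9 geometric isomers.

9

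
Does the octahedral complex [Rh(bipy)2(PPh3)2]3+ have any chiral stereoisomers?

yes

An octahedron has six vertices in three trans pairs; every non-trans pair is cis.
Each bipy is bidentate and must span two cis positions.
The distinct arrangements are (2 in all): PPh3 trans; PPh3 cis (chiral).
One of these lacks any improper symmetry element and so occurs as an enantiomeric pair, giving 2 + 1 = 3 stereoisomers in total.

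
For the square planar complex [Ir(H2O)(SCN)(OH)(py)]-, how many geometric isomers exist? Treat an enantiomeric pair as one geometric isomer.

A square has two trans pairs of vertices; adjacent vertices are cis.
There are 3 geometric isomers: (H2O/SCN trans, OH/py trans); (H2O/py trans, OH/SCN trans); (H2O/OH trans, SCN/py trans).

3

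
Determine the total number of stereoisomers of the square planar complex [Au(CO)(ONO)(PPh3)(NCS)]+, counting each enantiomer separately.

3

There are 3 geometric isomers: (CO/ONO trans, NCS/PPh3 trans); (CO/PPh3 trans, NCS/ONO trans); (CO/NCS trans, ONO/PPh3 trans).
Each arrangement has an internal mirror plane or centre of symmetry, so none is chiral.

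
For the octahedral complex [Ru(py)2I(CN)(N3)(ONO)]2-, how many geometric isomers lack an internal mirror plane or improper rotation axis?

6

Exhaustive case analysis gives 9 geometric isomers.
Of these, 6 lack any improper symmetry element and so occur as enantiomeric pairs, giving 9 + 6 = 15 stereoisomers in total.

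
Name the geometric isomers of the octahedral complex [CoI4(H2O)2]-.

cis and trans

Systematic placement gives 2 geometric isomers: H2O trans; H2O cis.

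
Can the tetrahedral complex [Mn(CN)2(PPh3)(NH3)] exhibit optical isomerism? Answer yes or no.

no

All four vertices of a tetrahedron are equivalent and mutually adjacent, so cis/trans isomerism cannot arise.
Only one geometric arrangement is possible.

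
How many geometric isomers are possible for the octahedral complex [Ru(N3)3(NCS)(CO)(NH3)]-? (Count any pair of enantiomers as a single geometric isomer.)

An octahedron has six vertices in three trans pairs; every non-trans pair is cis.
Working through the distinct placements yields 4 geometric isomers: N3 mer (3 arrangements); N3 fac (chiral).

4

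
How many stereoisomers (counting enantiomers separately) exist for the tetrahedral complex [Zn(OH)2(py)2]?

1

Only one geometric arrangement is possible.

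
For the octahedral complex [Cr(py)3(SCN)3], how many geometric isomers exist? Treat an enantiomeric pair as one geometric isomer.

The six octahedral sites form three mutually perpendicular trans pairs.
Working through the distinct placements yields 2 geometric isomers: py mer; py fac.

2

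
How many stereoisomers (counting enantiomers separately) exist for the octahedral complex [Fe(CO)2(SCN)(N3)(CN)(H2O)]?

15

In an octahedral complex each vertex has one trans partner and four cis neighbours.
Systematic enumeration (placing each ligand type in turn and discarding arrangements equivalent by rotation or reflection) gives 9 geometric isomers.
Of these, 6 lack any improper symmetry element and so occur as enantiomeric pairs, giving 9 + 6 = 15 stereoisomers in total.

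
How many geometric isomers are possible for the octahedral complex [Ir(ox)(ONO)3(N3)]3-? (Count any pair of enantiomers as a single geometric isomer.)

An octahedron has six vertices in three trans pairs; every non-trans pair is cis.
Each ox is bidentate and must span two cis positions.
Working through the distinct placements yields 2 geometric isomers: ONO fac; ONO mer.

2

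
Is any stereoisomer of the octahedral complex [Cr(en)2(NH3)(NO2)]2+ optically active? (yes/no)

Each en is bidentate and must span two cis positions.
Working through the distinct placements yields 2 geometric isomers: NH3 and NO2 mutually trans; NH3 and NO2 mutually cis (chiral).
One of these lacks any improper symmetry element and so occurs as an enantiomeric pair, giving 2 + 1 = 3 stereoisomers in total.

yes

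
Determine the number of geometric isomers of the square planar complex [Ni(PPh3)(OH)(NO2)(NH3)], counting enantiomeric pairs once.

3

In a square planar complex each vertex has one trans partner and two cis neighbours.
Systematic placement gives 3 geometric isomers: (NH3/OH trans, NO2/PPh3 trans); (NH3/PPh3 trans, NO2/OH trans); (NH3/NO2 trans, OH/PPh3 trans).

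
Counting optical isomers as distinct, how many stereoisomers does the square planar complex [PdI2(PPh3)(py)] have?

2

A square has two trans pairs of vertices; adjacent vertices are cis.
There are 2 geometric isomers: I cis; I trans.
Each arrangement has an internal mirror plane or centre of symmetry, so none is chiral.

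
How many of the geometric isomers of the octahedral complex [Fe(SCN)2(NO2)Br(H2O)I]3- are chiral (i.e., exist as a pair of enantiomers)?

Systematic enumeration (placing each ligand type in turn and discarding arrangements equivalent by rotation or reflection) gives 9 geometric isomers.
Of these, 6 lack any improper symmetry element and so occur as enantiomeric pairs, giving 9 + 6 = 15 stereoisomers in total.

6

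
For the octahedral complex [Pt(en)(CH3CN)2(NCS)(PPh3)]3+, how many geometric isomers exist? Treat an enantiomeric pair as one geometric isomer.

Each en is bidentate and must span two cis positions.
There are 4 geometric isomers: CH3CN trans; CH3CN cis (3 arrangements, 2 chiral).

4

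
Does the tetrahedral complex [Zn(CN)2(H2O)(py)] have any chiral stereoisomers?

All four vertices of a tetrahedron are equivalent and mutually adjacent, so cis/trans isomerism cannot arise.
Only one geometric arrangement is possible.

no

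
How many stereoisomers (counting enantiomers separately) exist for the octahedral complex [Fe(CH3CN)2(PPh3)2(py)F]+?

An octahedron has six vertices in three trans pairs; every non-trans pair is cis.
Working through the distinct placements yields 6 geometric isomers: CH3CN trans, PPh3 cis; CH3CN trans, PPh3 trans; CH3CN cis, PPh3 cis (3 arrangements, 2 chiral); CH3CN cis, PPh3 trans.
Of these, 2 lack any improper symmetry element and so occur as enantiomeric pairs, giving 6 + 2 = 8 stereoisomers in total.

8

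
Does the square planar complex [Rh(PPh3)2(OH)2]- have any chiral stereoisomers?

In a square planar complex each vertex has one trans partner and two cis neighbours.
The distinct arrangements are (2 in all): PPh3 cis; PPh3 trans.
Each arrangement has an internal mirror plane or centre of symmetry, so none is chiral.

no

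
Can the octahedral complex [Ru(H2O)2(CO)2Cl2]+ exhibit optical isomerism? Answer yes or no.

In an octahedral complex each vertex has one trans partner and four cis neighbours.
There are 5 geometric isomers: H2O trans, CO trans, Cl trans; H2O cis, CO trans, Cl cis; H2O trans, CO cis, Cl cis; H2O cis, CO cis, Cl cis (chiral); H2O cis, CO cis, Cl trans.
One of these lacks any improper symmetry element and so occurs as an enantiomeric pair, giving 5 + 1 = 6 stereoisomers in total.

yes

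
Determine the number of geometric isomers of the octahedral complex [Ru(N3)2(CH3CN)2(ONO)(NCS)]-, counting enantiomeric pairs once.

In an octahedral complex each vertex has one trans partner and four cis neighbours.
Working through the distinct placements yields 6 geometric isomers: N3 trans, CH3CN trans; N3 cis, CH3CN trans; N3 cis, CH3CN cis (3 arrangements, 2 chiral); N3 trans, CH3CN cis.

6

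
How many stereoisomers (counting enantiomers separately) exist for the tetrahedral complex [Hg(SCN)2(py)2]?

1

Only one geometric arrangement is possible.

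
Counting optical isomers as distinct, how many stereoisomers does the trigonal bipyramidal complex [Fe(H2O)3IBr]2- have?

A trigonal bipyramid has two axial and three equatorial sites, which are chemically inequivalent.
Working through the distinct placements yields 4 geometric isomers: I equatorial, Br axial; I axial, Br axial; I equatorial, Br equatorial; I axial, Br equatorial.
Each arrangement has an internal mirror plane or centre of symmetry, so none is chiral.

4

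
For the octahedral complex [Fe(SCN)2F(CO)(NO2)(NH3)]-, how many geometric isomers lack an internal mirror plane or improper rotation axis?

6

In an octahedral complex each vertex has one trans partner and four cis neighbours.
Systematic enumeration (placing each ligand type in turn and discarding arrangements equivalent by rotation or reflection) gives 9 geometric isomers.
Of these, 6 lack any improper symmetry element and so occur as enantiomeric pairs, giving 9 + 6 = 15 stereoisomers in total.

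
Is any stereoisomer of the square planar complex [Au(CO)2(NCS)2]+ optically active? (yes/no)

no

In a square planar complex each vertex has one trans partner and two cis neighbours.
The distinct arrangements are (2 in all): CO cis; CO trans.
Each arrangement has an internal mirror plane or centre of symmetry, so none is chiral.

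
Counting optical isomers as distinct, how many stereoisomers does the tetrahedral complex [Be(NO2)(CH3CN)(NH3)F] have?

In a tetrahedral complex all four positions are equivalent and every pair of ligands is adjacent — there is no cis/trans distinction.
Only one geometric arrangement is possible; it has no improper symmetry element, so it exists as a pair of enantiomers (2 stereoisomers).

2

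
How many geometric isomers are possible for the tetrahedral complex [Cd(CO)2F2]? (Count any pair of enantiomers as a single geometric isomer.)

1

All four vertices of a tetrahedron are equivalent and mutually adjacent, so cis/trans isomerism cannot arise.
Only one geometric arrangement is possible.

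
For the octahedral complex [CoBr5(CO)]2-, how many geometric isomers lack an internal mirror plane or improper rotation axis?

The six octahedral sites form three mutually perpendicular trans pairs.
Only one geometric arrangement is possible.

0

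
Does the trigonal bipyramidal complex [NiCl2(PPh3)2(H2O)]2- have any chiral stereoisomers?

A trigonal bipyramid has two axial and three equatorial sites, which are chemically inequivalent.
Exhaustive case analysis gives 5 geometric isomers.
One of these lacks any improper symmetry element and so occurs as an enantiomeric pair, giving 5 + 1 = 6 stereoisomers in total.

yes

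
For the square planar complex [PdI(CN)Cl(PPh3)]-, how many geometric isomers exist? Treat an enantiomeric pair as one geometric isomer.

A square has two trans pairs of vertices; adjacent vertices are cis.
There are 3 geometric isomers: (CN/I trans, Cl/PPh3 trans); (CN/PPh3 trans, Cl/I trans); (CN/Cl trans, I/PPh3 trans).

3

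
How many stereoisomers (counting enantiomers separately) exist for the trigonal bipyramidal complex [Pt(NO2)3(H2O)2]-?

Working through the distinct placements yields 3 geometric isomers: H2O both axial; H2O one axial, one equatorial; H2O both equatorial.
Each arrangement has an internal mirror plane or centre of symmetry, so none is chiral.

3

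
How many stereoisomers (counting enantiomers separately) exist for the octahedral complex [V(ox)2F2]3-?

3

The six octahedral sites form three mutually perpendicular trans pairs.
Each ox is bidentate and must span two cis positions.
Systematic placement gives 2 geometric isomers: F trans; F cis (chiral).
One of these lacks any improper symmetry element and so occurs as an enantiomeric pair, giving 2 + 1 = 3 stereoisomers in total.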